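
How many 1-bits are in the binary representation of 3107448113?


0b10111001001101111110010100110001 has 18 set bits

18


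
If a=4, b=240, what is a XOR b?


4 ^ 240 = 244

244


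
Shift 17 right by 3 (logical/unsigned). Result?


0b10001 >> 3 = 0b10 = 2

2


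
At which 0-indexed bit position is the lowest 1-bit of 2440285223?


0b10010001011100111100110000100111. Lowest set bit at position 0

0


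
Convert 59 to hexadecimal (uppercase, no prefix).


59 = 3B hex

3B


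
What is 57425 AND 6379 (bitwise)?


0b1110000001010001 & 0b1100011101011 = 0b1000001 = 65

65


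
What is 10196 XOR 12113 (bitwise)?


0b10011111010100 ^ 0b10111101010001 = 0b100010000101 = 2181

2181


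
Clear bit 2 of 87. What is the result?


87 & ~(1 << 2) = 83

83


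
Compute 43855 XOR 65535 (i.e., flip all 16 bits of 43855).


43855 ^ 65535 = 21680

21680


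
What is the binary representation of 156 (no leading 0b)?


156 = 10011100 in binary

10011100


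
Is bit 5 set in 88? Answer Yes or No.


0b1011000, bit 5 = 0. No

No


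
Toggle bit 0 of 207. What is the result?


207 ^ (1 << 0) = 207 ^ 1 = 206

206


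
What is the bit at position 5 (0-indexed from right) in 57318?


0b1101111111100110, position 5 = 1

1


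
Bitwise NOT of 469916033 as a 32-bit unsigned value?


~0b11100000000100101100110000001 = 0b11100011111111011010011001111110 = 3825051262 (32-bit unsigned)

3825051262


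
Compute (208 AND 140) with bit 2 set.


Step 1: 208 & 140 = 128
Step 2: 128 | (1 << 2) = 128 | 4 = 132

132


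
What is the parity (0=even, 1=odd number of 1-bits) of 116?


0b1110100 has 4 ones => parity 0

0


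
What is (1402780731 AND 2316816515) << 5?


Step 1: 1402780731 & 2316816515 = 34902019
Step 2: 34902019 << 5 = 1116864608

1116864608


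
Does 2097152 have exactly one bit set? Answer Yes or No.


0b1000000000000000000000. Only one bit set => Yes

Yes


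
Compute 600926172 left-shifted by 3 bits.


0b100011110100010110011111011100 << 3 = 0b100011110100010110011111011100000 = 4807409376

4807409376


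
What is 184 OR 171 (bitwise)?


0b10111000 | 0b10101011 = 0b10111011 = 187

187


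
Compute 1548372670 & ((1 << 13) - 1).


1548372670 & 8191 = 2750

2750


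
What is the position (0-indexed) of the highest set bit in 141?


0b10001101. Highest set bit at position 7

7


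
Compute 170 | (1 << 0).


170 | (1 << 0) = 170 | 1 = 171

171


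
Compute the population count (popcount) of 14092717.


0b110101110000100110101101 has 13 set bits

13


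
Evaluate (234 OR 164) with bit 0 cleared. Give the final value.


Step 1: 234 | 164 = 238
Step 2: 238 & ~(1 << 0) = 238

238


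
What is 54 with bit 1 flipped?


54 ^ (1 << 1) = 54 ^ 2 = 52

52


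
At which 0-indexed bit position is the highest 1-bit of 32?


0b100000. Highest set bit at position 5

5


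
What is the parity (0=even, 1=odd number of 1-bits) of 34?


0b100010 has 2 ones => parity 0

0


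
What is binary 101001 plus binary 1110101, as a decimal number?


101001 + 1110101 = 10011110 = 158

158


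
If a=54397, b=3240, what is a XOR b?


54397 ^ 3240 = 55509

55509


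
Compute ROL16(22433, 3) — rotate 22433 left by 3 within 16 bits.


Rotate 0b101011110100001 left by 3 (16-bit) = 0b1011110100001010 = 48394

48394


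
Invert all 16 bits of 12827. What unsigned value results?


12827 ^ 65535 = 52708

52708


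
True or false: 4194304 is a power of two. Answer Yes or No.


0b10000000000000000000000. Only one bit set => Yes

Yes


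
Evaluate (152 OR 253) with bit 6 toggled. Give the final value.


Step 1: 152 | 253 = 253
Step 2: 253 ^ (1 << 6) = 253 ^ 64 = 189

189


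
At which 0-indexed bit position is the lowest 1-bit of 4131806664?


0b11110110010001100101110111001000. Lowest set bit at position 3

3


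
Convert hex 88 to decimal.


88 hex = 136 decimal

136


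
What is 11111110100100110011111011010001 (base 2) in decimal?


11111110100100110011111011010001 in decimal = 4271062737

4271062737


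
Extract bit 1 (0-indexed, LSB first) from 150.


0b10010110, position 1 = 1

1


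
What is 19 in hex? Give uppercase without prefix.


19 = 13 hex

13


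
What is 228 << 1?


0b11100100 << 1 = 0b111001000 = 456

456


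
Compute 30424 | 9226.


0b111011011011000 | 0b10010000001010 = 0b111011011011010 = 30426

30426


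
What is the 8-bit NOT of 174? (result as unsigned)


~0b10101110 = 0b1010001 = 81 (8-bit unsigned)

81


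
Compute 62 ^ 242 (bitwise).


0b111110 ^ 0b11110010 = 0b11001100 = 204

204


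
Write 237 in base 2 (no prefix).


237 = 11101101 in binary

11101101


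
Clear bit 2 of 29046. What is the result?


29046 & ~(1 << 2) = 29042

29042


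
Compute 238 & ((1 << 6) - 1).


238 & 63 = 46

46


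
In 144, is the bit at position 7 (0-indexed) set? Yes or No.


0b10010000, bit 7 = 1. Yes

Yes


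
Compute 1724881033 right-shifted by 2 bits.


0b1100110110011111001100010001001 >> 2 = 0b11001101100111110011000100010 = 431220258

431220258


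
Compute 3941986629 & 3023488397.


0b11101010111101011111000101000101 & 0b10110100001101101100010110001101 = 0b10100000001101001100000100000101 = 2687811845

2687811845


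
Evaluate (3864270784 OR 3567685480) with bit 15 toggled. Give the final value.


Step 1: 3864270784 | 3567685480 = 4143357928
Step 2: 4143357928 ^ (1 << 15) = 4143357928 ^ 32768 = 4143325160

4143325160


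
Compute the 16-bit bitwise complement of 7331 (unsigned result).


~0b1110010100011 = 0b1110001101011100 = 58204 (16-bit unsigned)

58204


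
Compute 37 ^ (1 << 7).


37 ^ (1 << 7) = 37 ^ 128 = 165

165


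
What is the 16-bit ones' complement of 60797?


60797 ^ 65535 = 4738

4738


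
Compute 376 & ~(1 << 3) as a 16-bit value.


376 & ~(1 << 3) = 368

368


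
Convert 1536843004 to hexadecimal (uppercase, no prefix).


1536843004 = 5B9A5CFC hex

5B9A5CFC


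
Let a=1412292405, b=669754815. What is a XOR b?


1412292405 ^ 669754815 = 1942387338

1942387338


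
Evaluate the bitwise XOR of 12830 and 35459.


0b11001000011110 ^ 0b1000101010000011 = 0b1011100010011101 = 47261

47261


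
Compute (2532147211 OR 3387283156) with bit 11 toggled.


Step 1: 2532147211 | 3387283156 = 3756906207
Step 2: 3756906207 ^ (1 << 11) = 3756906207 ^ 2048 = 3756908255

3756908255


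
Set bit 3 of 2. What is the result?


2 | (1 << 3) = 2 | 8 = 10

10


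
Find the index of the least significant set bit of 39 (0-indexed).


0b100111. Lowest set bit at position 0

0


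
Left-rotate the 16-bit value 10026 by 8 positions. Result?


Rotate 0b10011100101010 left by 8 (16-bit) = 0b10101000100111 = 10791

10791


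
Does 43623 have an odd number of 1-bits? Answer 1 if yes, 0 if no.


0b1010101001100111 has 9 ones => parity 1

1


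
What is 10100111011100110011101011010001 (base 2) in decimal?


10100111011100110011101011010001 in decimal = 2809346769

2809346769


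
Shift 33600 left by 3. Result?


0b1000001101000000 << 3 = 0b1000001101000000000 = 268800

268800


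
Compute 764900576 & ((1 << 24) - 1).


764900576 & 16777215 = 9925856

9925856


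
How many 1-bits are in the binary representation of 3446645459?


0b11001101011011111010001011010011 has 19 set bits

19


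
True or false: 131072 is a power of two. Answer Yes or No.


0b100000000000000000. Only one bit set => Yes

Yes


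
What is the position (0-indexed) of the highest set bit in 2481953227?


0b10010011111011111001100111001011. Highest set bit at position 31

31


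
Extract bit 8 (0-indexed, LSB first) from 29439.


0b111001011111111, position 8 = 0

0


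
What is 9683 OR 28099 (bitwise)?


0b10010111010011 | 0b110110111000011 = 0b110110111010011 = 28115

28115


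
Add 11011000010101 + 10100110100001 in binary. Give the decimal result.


11011000010101 + 10100110100001 = 101111110110110 = 24502

24502


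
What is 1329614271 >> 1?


0b1001111010000000100110110111111 >> 1 = 0b100111101000000010011011011111 = 664807135

664807135


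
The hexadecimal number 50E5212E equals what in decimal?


50E5212E hex = 1357193518 decimal

1357193518


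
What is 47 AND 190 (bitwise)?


0b101111 & 0b10111110 = 0b101110 = 46

46


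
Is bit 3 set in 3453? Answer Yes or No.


0b110101111101, bit 3 = 1. Yes

Yes


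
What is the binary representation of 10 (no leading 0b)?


10 = 1010 in binary

1010


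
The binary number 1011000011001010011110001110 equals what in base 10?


1011000011001010011110001110 in decimal = 185378702

185378702


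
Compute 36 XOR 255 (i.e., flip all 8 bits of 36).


36 ^ 255 = 219

219


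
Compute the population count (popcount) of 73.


0b1001001 has 3 set bits

3


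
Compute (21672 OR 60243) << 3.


Step 1: 21672 | 60243 = 65531
Step 2: 65531 << 3 = 524248

524248


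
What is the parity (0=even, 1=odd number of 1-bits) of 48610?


0b1011110111100010 has 10 ones => parity 0

0


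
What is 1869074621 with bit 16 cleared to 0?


1869074621 & ~(1 << 16) = 1869009085

1869009085


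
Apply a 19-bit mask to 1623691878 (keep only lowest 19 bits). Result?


1623691878 & 524287 = 496230

496230


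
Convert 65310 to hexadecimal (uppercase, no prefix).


65310 = FF1E hex

FF1E


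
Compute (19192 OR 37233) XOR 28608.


Step 1: 19192 | 37233 = 56313
Step 2: 56313 ^ 28608 = 46137

46137


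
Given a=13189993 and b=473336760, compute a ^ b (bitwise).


13189993 ^ 473336760 = 486525137

486525137


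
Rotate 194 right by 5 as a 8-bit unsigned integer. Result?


Rotate 0b11000010 right by 5 (8-bit) = 0b10110 = 22

22


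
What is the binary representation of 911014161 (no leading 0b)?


911014161 = 110110010011001111100100010001 in binary

110110010011001111100100010001


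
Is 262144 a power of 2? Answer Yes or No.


0b1000000000000000000. Only one bit set => Yes

Yes


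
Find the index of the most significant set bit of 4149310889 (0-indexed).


0b11110111010100010111010110101001. Highest set bit at position 31

31


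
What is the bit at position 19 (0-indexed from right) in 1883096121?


0b1110000001111011100010000111001, position 19 = 1

1


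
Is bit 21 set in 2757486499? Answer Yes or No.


0b10100100010110111110011110100011, bit 21 = 0. No

No


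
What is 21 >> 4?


0b10101 >> 4 = 0b1 = 1

1


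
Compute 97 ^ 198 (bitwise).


0b1100001 ^ 0b11000110 = 0b10100111 = 167

167


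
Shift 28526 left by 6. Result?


0b110111101101110 << 6 = 0b110111101101110000000 = 1825664

1825664


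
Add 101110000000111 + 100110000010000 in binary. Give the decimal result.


101110000000111 + 100110000010000 = 1010100000010111 = 43031

43031


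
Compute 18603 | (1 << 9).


18603 | (1 << 9) = 18603 | 512 = 19115

19115


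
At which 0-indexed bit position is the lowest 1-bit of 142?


0b10001110. Lowest set bit at position 1

1


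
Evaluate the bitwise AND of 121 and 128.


0b1111001 & 0b10000000 = 0b0 = 0

0


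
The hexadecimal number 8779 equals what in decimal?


8779 hex = 34681 decimal

34681


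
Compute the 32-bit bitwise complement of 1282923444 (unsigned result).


~0b1001100011101111101101110110100 = 0b10110011100010000010010001001011 = 3012043851 (32-bit unsigned)

3012043851


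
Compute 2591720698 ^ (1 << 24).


2591720698 ^ (1 << 24) = 2591720698 ^ 16777216 = 2608497914

2608497914


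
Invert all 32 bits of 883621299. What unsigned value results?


883621299 ^ 4294967295 = 3411345996

3411345996


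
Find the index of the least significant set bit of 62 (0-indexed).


0b111110. Lowest set bit at position 1

1


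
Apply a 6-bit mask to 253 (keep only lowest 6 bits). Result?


253 & 63 = 61

61


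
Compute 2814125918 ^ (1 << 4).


2814125918 ^ (1 << 4) = 2814125918 ^ 16 = 2814125902

2814125902


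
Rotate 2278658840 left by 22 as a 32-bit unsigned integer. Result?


Rotate 0b10000111110100011001001100011000 left by 22 (32-bit) = 0b11000110001000011111010001100100 = 3324114020

3324114020


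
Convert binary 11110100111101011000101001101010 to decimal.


11110100111101011000101001101010 in decimal = 4109732458

4109732458


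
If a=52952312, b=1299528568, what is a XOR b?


52952312 ^ 1299528568 = 1314047872

1314047872


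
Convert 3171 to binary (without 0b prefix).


3171 = 110001100011 in binary

110001100011


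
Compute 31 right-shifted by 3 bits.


0b11111 >> 3 = 0b11 = 3

3


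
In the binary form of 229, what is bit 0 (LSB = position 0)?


0b11100101, position 0 = 1

1


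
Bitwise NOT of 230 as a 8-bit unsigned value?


~0b11100110 = 0b11001 = 25 (8-bit unsigned)

25


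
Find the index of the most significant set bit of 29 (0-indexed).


0b11101. Highest set bit at position 4

4


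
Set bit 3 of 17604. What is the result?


17604 | (1 << 3) = 17604 | 8 = 17612

17612


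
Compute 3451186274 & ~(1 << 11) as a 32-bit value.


3451186274 & ~(1 << 11) = 3451184226

3451184226


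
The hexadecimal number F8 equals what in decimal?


F8 hex = 248 decimal

248


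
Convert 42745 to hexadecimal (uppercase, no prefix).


42745 = A6F9 hex

A6F9


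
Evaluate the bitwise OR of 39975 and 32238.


0b1001110000100111 | 0b111110111101110 = 0b1111110111101111 = 65007

65007


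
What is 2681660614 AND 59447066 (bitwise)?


0b10011111110101101110010011000110 & 0b11100010110001011100011010 = 0b11100000100000010000000010 = 58852354

58852354


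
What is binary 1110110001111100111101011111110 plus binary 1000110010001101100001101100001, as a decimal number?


1110110001111100111101011111110 + 1000110010001101100001101100001 = 10111100100001010011111001011111 = 3162848863

3162848863


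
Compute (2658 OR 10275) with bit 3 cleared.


Step 1: 2658 | 10275 = 10851
Step 2: 10851 & ~(1 << 3) = 10851

10851


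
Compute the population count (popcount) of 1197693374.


0b1000111011000110101100110111110 has 18 set bits

18


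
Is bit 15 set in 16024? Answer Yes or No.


0b11111010011000, bit 15 = 0. No

No


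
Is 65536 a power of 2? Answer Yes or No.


0b10000000000000000. Only one bit set => Yes

Yes


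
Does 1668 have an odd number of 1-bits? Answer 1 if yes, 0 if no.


0b11010000100 has 4 ones => parity 0

0


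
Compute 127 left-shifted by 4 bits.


0b1111111 << 4 = 0b11111110000 = 2032

2032


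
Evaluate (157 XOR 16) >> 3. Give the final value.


Step 1: 157 ^ 16 = 141
Step 2: 141 >> 3 = 17

17


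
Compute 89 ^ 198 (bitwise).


0b1011001 ^ 0b11000110 = 0b10011111 = 159

159


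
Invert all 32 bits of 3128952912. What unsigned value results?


3128952912 ^ 4294967295 = 1166014383

1166014383


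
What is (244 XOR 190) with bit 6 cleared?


Step 1: 244 ^ 190 = 74
Step 2: 74 & ~(1 << 6) = 10

10


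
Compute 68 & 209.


0b1000100 & 0b11010001 = 0b1000000 = 64

64


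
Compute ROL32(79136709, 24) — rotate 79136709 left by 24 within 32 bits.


Rotate 0b100101101111000011111000101 left by 24 (32-bit) = 0b11000101000001001011011110000111 = 3305420679

3305420679


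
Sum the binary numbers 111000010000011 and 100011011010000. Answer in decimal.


111000010000011 + 100011011010000 = 1011011101010011 = 46931

46931


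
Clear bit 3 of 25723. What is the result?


25723 & ~(1 << 3) = 25715

25715


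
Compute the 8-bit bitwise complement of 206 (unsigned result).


~0b11001110 = 0b110001 = 49 (8-bit unsigned)

49


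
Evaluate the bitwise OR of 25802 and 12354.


0b110010011001010 | 0b11000001000010 = 0b111010011001010 = 29898

29898


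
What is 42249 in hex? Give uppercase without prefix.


42249 = A509 hex

A509


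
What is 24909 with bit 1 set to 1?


24909 | (1 << 1) = 24909 | 2 = 24911

24911


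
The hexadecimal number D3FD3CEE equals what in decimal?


D3FD3CEE hex = 3556588782 decimal

3556588782


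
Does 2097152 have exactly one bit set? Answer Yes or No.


0b1000000000000000000000. Only one bit set => Yes

Yes


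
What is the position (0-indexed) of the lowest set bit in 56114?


0b1101101100110010. Lowest set bit at position 1

1


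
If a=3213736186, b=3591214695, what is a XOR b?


3213736186 ^ 3591214695 = 1770008221

1770008221


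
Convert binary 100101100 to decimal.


100101100 in decimal = 300

300


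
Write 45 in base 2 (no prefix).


45 = 101101 in binary

101101


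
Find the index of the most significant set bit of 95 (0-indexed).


0b1011111. Highest set bit at position 6

6


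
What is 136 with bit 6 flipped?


136 ^ (1 << 6) = 136 ^ 64 = 200

200


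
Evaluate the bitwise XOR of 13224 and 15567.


0b11001110101000 ^ 0b11110011001111 = 0b111101100111 = 3943

3943


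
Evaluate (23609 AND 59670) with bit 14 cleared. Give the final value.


Step 1: 23609 & 59670 = 18448
Step 2: 18448 & ~(1 << 14) = 2064

2064


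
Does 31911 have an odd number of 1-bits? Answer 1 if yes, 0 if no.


0b111110010100111 has 10 ones => parity 0

0


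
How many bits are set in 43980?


0b1010101111001100 has 9 set bits

9


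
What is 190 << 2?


0b10111110 << 2 = 0b1011111000 = 760

760


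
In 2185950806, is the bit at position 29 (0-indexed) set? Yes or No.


0b10000010010010101111011001010110, bit 29 = 0. No

No


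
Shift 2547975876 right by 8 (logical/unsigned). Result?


0b10010111110111110000011011000100 >> 8 = 0b100101111101111100000110 = 9953030

9953030


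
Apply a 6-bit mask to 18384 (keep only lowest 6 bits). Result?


18384 & 63 = 16

16


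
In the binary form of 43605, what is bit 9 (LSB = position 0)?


0b1010101001010101, position 9 = 1

1


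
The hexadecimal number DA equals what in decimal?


DA hex = 218 decimal

218


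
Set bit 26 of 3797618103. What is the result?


3797618103 | (1 << 26) = 3797618103 | 67108864 = 3864726967

3864726967


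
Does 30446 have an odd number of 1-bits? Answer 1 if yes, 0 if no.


0b111011011101110 has 11 ones => parity 1

1


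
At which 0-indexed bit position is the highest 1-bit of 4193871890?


0b11111001111110010110100000010010. Highest set bit at position 31

31


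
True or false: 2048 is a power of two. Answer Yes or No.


0b100000000000. Only one bit set => Yes

Yes


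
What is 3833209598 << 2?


0b11100100011110100010001011111110 << 2 = 0b1110010001111010001000101111111000 = 15332838392

15332838392


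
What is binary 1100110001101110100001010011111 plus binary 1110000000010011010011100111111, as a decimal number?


1100110001101110100001010011111 + 1110000000010011010011100111111 = 11010110010000001110100111011110 = 3594578398

3594578398


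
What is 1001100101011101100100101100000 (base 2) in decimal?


1001100101011101100100101100000 in decimal = 1286523232

1286523232


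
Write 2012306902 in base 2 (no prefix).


2012306902 = 1110111111100010101110111010110 in binary

1110111111100010101110111010110


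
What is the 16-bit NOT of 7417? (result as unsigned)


~0b1110011111001 = 0b1110001100000110 = 58118 (16-bit unsigned)

58118


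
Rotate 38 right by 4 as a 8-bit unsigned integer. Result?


Rotate 0b100110 right by 4 (8-bit) = 0b1100010 = 98

98


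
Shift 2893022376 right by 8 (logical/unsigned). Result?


0b10101100011100000000010010101000 >> 8 = 0b101011000111000000000100 = 11300868

11300868


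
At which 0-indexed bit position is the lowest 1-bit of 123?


0b1111011. Lowest set bit at position 0

0


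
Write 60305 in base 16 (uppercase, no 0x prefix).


60305 = EB91 hex

EB91


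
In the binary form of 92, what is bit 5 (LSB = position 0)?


0b1011100, position 5 = 0

0


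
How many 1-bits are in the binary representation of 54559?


0b1101010100011111 has 10 set bits

10


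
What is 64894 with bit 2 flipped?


64894 ^ (1 << 2) = 64894 ^ 4 = 64890

64890


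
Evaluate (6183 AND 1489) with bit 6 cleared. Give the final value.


Step 1: 6183 & 1489 = 1
Step 2: 1 & ~(1 << 6) = 1

1


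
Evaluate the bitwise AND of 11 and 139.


0b1011 & 0b10001011 = 0b1011 = 11

11


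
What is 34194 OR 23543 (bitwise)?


0b1000010110010010 | 0b101101111110111 = 0b1101111111110111 = 57335

57335


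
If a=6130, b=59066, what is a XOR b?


6130 ^ 59066 = 61768

61768


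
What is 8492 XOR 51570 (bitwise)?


0b10000100101100 ^ 0b1100100101110010 = 0b1110100001011110 = 59486

59486


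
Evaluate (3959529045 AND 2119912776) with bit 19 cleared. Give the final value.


Step 1: 3959529045 & 2119912776 = 1812008000
Step 2: 1812008000 & ~(1 << 19) = 1812008000

1812008000


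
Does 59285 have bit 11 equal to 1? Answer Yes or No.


0b1110011110010101, bit 11 = 0. No

No


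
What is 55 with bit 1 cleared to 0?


55 & ~(1 << 1) = 53

53


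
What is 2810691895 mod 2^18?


2810691895 & 262143 = 246071

246071


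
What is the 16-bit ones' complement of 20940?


20940 ^ 65535 = 44595

44595


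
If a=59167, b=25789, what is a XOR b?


59167 ^ 25789 = 33698

33698


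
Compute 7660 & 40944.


0b1110111101100 & 0b1001111111110000 = 0b1110111100000 = 7648

7648


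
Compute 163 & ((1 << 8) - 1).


163 & 255 = 163

163


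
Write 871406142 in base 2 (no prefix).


871406142 = 110011111100001001101000111110 in binary

110011111100001001101000111110


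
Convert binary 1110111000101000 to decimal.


1110111000101000 in decimal = 60968

60968


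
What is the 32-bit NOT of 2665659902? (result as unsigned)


~0b10011110111000101011110111111110 = 0b1100001000111010100001000000001 = 1629307393 (32-bit unsigned)

1629307393


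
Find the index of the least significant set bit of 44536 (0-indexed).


0b1010110111111000. Lowest set bit at position 3

3


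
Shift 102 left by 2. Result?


0b1100110 << 2 = 0b110011000 = 408

408


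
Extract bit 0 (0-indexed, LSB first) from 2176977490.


0b10000001110000100000101001010010, position 0 = 0

0


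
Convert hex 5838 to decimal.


5838 hex = 22584 decimal

22584


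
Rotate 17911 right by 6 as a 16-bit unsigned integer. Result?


Rotate 0b100010111110111 right by 6 (16-bit) = 0b1101110100010111 = 56599

56599


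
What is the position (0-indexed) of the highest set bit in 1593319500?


0b1011110111110000010000001001100. Highest set bit at position 30

30


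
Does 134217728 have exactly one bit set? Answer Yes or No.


0b1000000000000000000000000000. Only one bit set => Yes

Yes


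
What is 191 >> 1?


0b10111111 >> 1 = 0b1011111 = 95

95


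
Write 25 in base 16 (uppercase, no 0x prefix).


25 = 19 hex

19


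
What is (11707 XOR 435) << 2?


Step 1: 11707 ^ 435 = 11272
Step 2: 11272 << 2 = 45088

45088


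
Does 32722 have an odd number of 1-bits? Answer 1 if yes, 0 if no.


0b111111111010010 has 11 ones => parity 1

1


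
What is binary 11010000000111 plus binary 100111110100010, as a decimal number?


11010000000111 + 100111110100010 = 1000001110101001 = 33705

33705


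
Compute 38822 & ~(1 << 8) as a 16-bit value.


38822 & ~(1 << 8) = 38566

38566


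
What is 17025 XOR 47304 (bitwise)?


0b100001010000001 ^ 0b1011100011001000 = 0b1111101001001001 = 64073

64073


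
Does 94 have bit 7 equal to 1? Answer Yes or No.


0b1011110, bit 7 = 0. No

No


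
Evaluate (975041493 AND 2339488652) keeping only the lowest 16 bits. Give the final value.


Step 1: 975041493 & 2339488652 = 168936324
Step 2: 168936324 & 65535 = 50052

50052


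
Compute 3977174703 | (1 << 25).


3977174703 | (1 << 25) = 3977174703 | 33554432 = 4010729135

4010729135


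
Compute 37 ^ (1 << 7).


37 ^ (1 << 7) = 37 ^ 128 = 165

165


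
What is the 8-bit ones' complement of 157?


157 ^ 255 = 98

98


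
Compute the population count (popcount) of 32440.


0b111111010111000 has 10 set bits

10


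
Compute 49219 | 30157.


0b1100000001000011 | 0b111010111001101 = 0b1111010111001111 = 62927

62927


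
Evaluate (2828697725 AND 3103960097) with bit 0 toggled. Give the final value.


Step 1: 2828697725 & 3103960097 = 2818736161
Step 2: 2818736161 ^ (1 << 0) = 2818736161 ^ 1 = 2818736160

2818736160


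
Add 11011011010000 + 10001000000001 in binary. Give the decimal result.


11011011010000 + 10001000000001 = 101100011010001 = 22737

22737


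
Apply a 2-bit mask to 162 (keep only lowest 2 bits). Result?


162 & 3 = 2

2


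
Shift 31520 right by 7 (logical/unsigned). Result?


0b111101100100000 >> 7 = 0b11110110 = 246

246


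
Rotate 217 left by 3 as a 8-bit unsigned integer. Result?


Rotate 0b11011001 left by 3 (8-bit) = 0b11001110 = 206

206


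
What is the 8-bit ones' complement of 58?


58 ^ 255 = 197

197


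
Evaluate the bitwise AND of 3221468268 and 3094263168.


0b11000000000000111011010001101100 & 0b10111000011011101011010110000000 = 0b10000000000000101011010000000000 = 2147660800

2147660800


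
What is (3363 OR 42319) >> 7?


Step 1: 3363 | 42319 = 44399
Step 2: 44399 >> 7 = 346

346


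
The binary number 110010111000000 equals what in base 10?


110010111000000 in decimal = 26048

26048


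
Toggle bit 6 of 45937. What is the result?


45937 ^ (1 << 6) = 45937 ^ 64 = 45873

45873


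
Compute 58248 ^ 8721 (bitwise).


0b1110001110001000 ^ 0b10001000010001 = 0b1100000110011001 = 49561

49561


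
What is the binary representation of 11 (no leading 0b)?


11 = 1011 in binary

1011


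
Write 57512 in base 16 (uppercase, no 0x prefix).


57512 = E0A8 hex

E0A8


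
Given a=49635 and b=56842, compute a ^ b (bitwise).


49635 ^ 56842 = 8169

8169


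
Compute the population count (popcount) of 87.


0b1010111 has 5 set bits

5


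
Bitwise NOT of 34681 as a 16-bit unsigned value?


~0b1000011101111001 = 0b111100010000110 = 30854 (16-bit unsigned)

30854


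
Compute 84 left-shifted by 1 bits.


0b1010100 << 1 = 0b10101000 = 168

168


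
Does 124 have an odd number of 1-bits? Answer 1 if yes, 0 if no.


0b1111100 has 5 ones => parity 1

1


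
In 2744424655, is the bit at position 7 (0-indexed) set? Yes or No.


0b10100011100101001001100011001111, bit 7 = 1. Yes

Yes


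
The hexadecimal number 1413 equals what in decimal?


1413 hex = 5139 decimal

5139


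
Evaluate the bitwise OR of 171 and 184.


0b10101011 | 0b10111000 = 0b10111011 = 187

187


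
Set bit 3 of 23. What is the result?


23 | (1 << 3) = 23 | 8 = 31

31


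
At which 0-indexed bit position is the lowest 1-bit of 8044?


0b1111101101100. Lowest set bit at position 2

2


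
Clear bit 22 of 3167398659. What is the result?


3167398659 & ~(1 << 22) = 3163204355

3163204355


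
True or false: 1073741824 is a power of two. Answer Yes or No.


0b1000000000000000000000000000000. Only one bit set => Yes

Yes


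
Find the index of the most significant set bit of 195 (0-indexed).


0b11000011. Highest set bit at position 7

7


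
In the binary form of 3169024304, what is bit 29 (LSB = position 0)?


0b10111100111000110111100100110000, position 29 = 1

1


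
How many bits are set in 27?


0b11011 has 4 set bits

4


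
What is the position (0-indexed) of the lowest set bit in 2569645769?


0b10011001001010011010111011001001. Lowest set bit at position 0

0


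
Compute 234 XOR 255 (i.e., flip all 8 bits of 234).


234 ^ 255 = 21

21


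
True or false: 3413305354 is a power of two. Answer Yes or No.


0b11001011011100101110100000001010. Multiple bits set => No

No


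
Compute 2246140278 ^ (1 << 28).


2246140278 ^ (1 << 28) = 2246140278 ^ 268435456 = 2514575734

2514575734


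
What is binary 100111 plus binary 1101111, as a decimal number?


100111 + 1101111 = 10010110 = 150

150


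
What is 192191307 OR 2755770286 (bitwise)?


0b1011011101001001101101001011 | 0b10100100010000011011011110101110 = 0b10101111011101011011111111101111 = 2943729647

2943729647


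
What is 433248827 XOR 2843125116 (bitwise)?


0b11001110100101101101000111011 ^ 0b10101001011101101010010101111100 = 0b10110000101001000111111101000111 = 2963570503

2963570503


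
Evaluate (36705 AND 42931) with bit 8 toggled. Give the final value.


Step 1: 36705 & 42931 = 34593
Step 2: 34593 ^ (1 << 8) = 34593 ^ 256 = 34337

34337


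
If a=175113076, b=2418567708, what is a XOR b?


175113076 ^ 2418567708 = 2589485416

2589485416


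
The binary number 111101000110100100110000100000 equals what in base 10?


111101000110100100110000100000 in decimal = 1025133600

1025133600


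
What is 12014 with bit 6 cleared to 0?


12014 & ~(1 << 6) = 11950

11950


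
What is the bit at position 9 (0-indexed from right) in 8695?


0b10000111110111, position 9 = 0

0


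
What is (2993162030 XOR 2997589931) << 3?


Step 1: 2993162030 ^ 2997589931 = 12816517
Step 2: 12816517 << 3 = 102532136

102532136


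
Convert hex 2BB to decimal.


2BB hex = 699 decimal

699


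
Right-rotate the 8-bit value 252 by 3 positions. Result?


Rotate 0b11111100 right by 3 (8-bit) = 0b10011111 = 159

159


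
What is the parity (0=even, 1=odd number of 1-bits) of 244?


0b11110100 has 5 ones => parity 1

1


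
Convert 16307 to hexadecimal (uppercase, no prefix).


16307 = 3FB3 hex

3FB3


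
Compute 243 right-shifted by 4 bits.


0b11110011 >> 4 = 0b1111 = 15

15


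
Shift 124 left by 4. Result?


0b1111100 << 4 = 0b11111000000 = 1984

1984


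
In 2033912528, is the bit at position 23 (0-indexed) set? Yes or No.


0b1111001001110110000101011010000, bit 23 = 0. No

No


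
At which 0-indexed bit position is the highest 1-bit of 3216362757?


0b10111111101101011100110100000101. Highest set bit at position 31

31


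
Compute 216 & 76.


0b11011000 & 0b1001100 = 0b1001000 = 72

72


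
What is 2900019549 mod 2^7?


2900019549 & 127 = 93

93


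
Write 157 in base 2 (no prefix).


157 = 10011101 in binary

10011101


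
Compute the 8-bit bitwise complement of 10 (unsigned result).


~0b1010 = 0b11110101 = 245 (8-bit unsigned)

245


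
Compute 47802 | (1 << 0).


47802 | (1 << 0) = 47802 | 1 = 47803

47803


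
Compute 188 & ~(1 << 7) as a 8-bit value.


188 & ~(1 << 7) = 60

60


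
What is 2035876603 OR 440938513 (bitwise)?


0b1111001010110010000001011111011 | 0b11010010010000011000000010001 = 0b1111011010110010011001011111011 = 2069443323

2069443323


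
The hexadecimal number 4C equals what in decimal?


4C hex = 76 decimal

76


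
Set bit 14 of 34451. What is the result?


34451 | (1 << 14) = 34451 | 16384 = 50835

50835


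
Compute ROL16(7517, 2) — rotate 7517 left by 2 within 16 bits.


Rotate 0b1110101011101 left by 2 (16-bit) = 0b111010101110100 = 30068

30068


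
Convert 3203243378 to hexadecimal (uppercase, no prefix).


3203243378 = BEED9D72 hex

BEED9D72


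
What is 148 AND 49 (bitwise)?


0b10010100 & 0b110001 = 0b10000 = 16

16


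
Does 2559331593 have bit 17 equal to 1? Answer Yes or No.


0b10011000100011000100110100001001, bit 17 = 0. No

No


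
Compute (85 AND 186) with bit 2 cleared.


Step 1: 85 & 186 = 16
Step 2: 16 & ~(1 << 2) = 16

16


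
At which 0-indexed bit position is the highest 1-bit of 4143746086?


0b11110110111111001000110000100110. Highest set bit at position 31

31


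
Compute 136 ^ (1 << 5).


136 ^ (1 << 5) = 136 ^ 32 = 168

168


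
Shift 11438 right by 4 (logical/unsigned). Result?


0b10110010101110 >> 4 = 0b1011001010 = 714

714


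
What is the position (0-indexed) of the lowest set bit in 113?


0b1110001. Lowest set bit at position 0

0


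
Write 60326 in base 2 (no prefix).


60326 = 1110101110100110 in binary

1110101110100110


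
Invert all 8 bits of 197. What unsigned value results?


197 ^ 255 = 58

58


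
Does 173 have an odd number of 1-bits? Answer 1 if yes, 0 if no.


0b10101101 has 5 ones => parity 1

1


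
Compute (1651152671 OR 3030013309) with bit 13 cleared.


Step 1: 1651152671 | 3030013309 = 4143634303
Step 2: 4143634303 & ~(1 << 13) = 4143634303

4143634303


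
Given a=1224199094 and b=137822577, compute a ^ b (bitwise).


1224199094 ^ 137822577 = 1086376647

1086376647


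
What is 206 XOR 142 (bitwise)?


0b11001110 ^ 0b10001110 = 0b1000000 = 64

64


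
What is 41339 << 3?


0b1010000101111011 << 3 = 0b1010000101111011000 = 330712

330712


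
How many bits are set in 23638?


0b101110001010110 has 8 set bits

8


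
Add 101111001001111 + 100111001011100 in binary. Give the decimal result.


101111001001111 + 100111001011100 = 1010110010101011 = 44203

44203


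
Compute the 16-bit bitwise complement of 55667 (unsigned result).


~0b1101100101110011 = 0b10011010001100 = 9868 (16-bit unsigned)

9868


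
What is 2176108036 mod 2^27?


2176108036 & 134217727 = 28624388

28624388


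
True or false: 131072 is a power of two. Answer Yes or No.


0b100000000000000000. Only one bit set => Yes

Yes


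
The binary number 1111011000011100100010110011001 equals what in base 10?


1111011000011100100010110011001 in decimal = 2064532889

2064532889


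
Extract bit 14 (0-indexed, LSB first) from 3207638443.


0b10111111001100001010110110101011, position 14 = 0

0


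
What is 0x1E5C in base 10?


1E5C hex = 7772 decimal

7772


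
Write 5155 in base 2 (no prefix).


5155 = 1010000100011 in binary

1010000100011


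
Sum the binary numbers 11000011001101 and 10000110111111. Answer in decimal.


11000011001101 + 10000110111111 = 101001010001100 = 21132

21132


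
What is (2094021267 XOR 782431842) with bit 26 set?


Step 1: 2094021267 ^ 782431842 = 1383255281
Step 2: 1383255281 | (1 << 26) = 1383255281 | 67108864 = 1450364145

1450364145


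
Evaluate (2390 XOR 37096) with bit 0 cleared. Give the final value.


Step 1: 2390 ^ 37096 = 39358
Step 2: 39358 & ~(1 << 0) = 39358

39358


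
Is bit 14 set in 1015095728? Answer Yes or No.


0b111100100000010010000110110000, bit 14 = 0. No

No


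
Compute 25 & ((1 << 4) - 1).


25 & 15 = 9

9


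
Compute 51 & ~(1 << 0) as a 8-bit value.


51 & ~(1 << 0) = 50

50


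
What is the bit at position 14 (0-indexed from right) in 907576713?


0b110110000110001000010110001001, position 14 = 0

0


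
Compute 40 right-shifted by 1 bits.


0b101000 >> 1 = 0b10100 = 20

20


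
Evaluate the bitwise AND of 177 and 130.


0b10110001 & 0b10000010 = 0b10000000 = 128

128


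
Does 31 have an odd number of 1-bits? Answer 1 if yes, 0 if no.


0b11111 has 5 ones => parity 1

1


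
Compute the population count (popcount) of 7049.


0b1101110001001 has 7 set bits

7


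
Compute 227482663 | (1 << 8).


227482663 | (1 << 8) = 227482663 | 256 = 227482919

227482919


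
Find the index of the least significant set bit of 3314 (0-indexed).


0b110011110010. Lowest set bit at position 1

1


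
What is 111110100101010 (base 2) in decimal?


111110100101010 in decimal = 32042

32042


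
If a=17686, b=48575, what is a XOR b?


17686 ^ 48575 = 63657

63657


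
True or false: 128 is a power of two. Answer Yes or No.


0b10000000. Only one bit set => Yes

Yes


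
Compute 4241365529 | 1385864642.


0b11111100110011100001101000011001 | 0b1010010100110101001110111000010 = 0b11111110110111101001111111011011 = 4276002779

4276002779


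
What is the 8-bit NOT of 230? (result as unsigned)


~0b11100110 = 0b11001 = 25 (8-bit unsigned)

25


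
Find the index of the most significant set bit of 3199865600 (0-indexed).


0b10111110101110100001001100000000. Highest set bit at position 31

31


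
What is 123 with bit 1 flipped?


123 ^ (1 << 1) = 123 ^ 2 = 121

121


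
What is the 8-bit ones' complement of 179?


179 ^ 255 = 76

76


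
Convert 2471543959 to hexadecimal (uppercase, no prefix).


2471543959 = 9350C497 hex

9350C497


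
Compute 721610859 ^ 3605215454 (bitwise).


0b101011000000101110100001101011 ^ 0b11010110111000110011100011011110 = 0b11111101111000011101000010110101 = 4259434677

4259434677


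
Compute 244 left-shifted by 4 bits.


0b11110100 << 4 = 0b111101000000 = 3904

3904


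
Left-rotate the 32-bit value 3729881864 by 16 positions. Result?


Rotate 0b11011110010100010111101100001000 left by 16 (32-bit) = 0b1111011000010001101111001010001 = 2064178769

2064178769


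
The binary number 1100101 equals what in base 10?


1100101 in decimal = 101

101


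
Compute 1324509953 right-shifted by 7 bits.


0b1001110111100100110101100000001 >> 7 = 0b100111011110010011010110 = 10347734

10347734


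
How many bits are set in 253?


0b11111101 has 7 set bits

7


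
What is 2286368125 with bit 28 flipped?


2286368125 ^ (1 << 28) = 2286368125 ^ 268435456 = 2554803581

2554803581


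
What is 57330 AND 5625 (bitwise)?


0b1101111111110010 & 0b1010111111001 = 0b1010111110000 = 5616

5616


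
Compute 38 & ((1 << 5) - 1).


38 & 31 = 6

6


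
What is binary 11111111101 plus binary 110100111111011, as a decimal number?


11111111101 + 110100111111011 = 111000111111000 = 29176

29176


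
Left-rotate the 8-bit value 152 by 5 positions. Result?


Rotate 0b10011000 left by 5 (8-bit) = 0b10011 = 19

19


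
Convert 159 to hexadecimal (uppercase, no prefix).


159 = 9F hex

9F


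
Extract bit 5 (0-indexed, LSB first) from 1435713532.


0b1010101100100110011111111111100, position 5 = 1

1


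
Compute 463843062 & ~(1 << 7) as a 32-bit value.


463843062 & ~(1 << 7) = 463842934

463842934


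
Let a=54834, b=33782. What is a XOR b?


54834 ^ 33782 = 21956

21956


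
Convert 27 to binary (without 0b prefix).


27 = 11011 in binary

11011


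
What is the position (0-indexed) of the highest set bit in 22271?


0b101011011111111. Highest set bit at position 14

14


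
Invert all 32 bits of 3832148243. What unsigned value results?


3832148243 ^ 4294967295 = 462819052

462819052


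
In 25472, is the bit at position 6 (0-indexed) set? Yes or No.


0b110001110000000, bit 6 = 0. No

No


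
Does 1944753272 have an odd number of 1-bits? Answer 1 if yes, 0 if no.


0b1110011111010101001010001111000 has 17 ones => parity 1

1
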